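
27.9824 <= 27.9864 True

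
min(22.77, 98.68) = 22.77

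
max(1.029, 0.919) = 1.029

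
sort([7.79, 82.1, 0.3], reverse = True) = [82.1, 7.79, 0.3]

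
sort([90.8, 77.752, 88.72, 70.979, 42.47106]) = [42.47106, 70.979, 77.752, 88.72, 90.8]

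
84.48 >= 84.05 True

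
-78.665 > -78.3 False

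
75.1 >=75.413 False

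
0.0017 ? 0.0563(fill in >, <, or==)<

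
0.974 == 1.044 False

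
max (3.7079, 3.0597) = 3.7079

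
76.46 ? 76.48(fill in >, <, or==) <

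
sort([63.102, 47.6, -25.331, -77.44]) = [-77.44, -25.331, 47.6, 63.102]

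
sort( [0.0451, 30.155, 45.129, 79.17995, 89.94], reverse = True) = [89.94, 79.17995, 45.129, 30.155, 0.0451]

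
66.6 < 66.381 False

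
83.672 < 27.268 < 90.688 False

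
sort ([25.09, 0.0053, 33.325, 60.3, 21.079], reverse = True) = [60.3, 33.325, 25.09, 21.079, 0.0053]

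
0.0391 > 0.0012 True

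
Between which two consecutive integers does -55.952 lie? -56 and -55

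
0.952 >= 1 False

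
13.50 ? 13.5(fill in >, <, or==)==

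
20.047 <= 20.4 True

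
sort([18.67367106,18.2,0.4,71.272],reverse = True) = [71.272,18.67367106,18.2,0.4]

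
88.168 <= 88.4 True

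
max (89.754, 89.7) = 89.754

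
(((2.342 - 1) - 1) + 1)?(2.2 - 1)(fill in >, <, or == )>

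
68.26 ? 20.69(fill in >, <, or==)>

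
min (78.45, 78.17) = 78.17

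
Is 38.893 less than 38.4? No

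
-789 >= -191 False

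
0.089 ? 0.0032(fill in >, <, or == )>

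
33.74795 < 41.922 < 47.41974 True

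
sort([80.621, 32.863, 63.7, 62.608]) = [32.863, 62.608, 63.7, 80.621]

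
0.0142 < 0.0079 False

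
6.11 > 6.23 False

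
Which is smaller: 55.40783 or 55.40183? 55.40183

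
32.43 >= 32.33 True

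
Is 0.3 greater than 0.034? Yes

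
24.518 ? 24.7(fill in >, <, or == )<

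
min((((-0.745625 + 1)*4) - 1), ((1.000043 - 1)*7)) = 0.000301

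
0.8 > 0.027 True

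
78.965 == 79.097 False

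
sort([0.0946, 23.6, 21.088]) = [0.0946, 21.088, 23.6]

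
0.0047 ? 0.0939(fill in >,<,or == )<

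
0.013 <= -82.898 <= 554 False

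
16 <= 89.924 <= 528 True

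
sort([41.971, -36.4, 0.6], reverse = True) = [41.971, 0.6, -36.4]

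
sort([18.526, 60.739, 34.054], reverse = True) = [60.739, 34.054, 18.526]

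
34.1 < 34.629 True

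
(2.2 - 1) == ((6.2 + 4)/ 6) False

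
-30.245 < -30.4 False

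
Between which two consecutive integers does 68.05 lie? 68 and 69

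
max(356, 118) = 356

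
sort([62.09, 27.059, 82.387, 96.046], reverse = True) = [96.046, 82.387, 62.09, 27.059]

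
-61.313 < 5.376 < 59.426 True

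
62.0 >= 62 True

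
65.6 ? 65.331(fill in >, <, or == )>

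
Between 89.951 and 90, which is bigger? 90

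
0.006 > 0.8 False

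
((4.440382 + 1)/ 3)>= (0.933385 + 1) False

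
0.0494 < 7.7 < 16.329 True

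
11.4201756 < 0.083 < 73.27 False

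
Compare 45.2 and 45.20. They are equal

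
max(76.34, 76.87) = 76.87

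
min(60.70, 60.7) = 60.70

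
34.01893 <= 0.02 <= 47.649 False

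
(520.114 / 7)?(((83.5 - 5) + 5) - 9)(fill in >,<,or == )<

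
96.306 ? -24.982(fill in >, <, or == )>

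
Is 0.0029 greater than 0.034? No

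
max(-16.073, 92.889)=92.889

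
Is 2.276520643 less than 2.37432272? Yes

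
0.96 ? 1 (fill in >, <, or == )<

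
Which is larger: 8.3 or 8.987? 8.987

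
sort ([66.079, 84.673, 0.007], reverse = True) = [84.673, 66.079, 0.007]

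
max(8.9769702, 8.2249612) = 8.9769702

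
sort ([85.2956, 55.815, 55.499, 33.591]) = [33.591, 55.499, 55.815, 85.2956]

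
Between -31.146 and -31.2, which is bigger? -31.146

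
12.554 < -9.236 False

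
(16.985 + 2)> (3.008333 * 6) True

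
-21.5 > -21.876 True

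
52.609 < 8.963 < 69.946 False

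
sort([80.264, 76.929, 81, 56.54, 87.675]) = [56.54, 76.929, 80.264, 81, 87.675]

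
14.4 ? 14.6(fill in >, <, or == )<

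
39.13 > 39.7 False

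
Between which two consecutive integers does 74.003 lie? 74 and 75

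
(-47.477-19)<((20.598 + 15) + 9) True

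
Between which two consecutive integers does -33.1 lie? -34 and -33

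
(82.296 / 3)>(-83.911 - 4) True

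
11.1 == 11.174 False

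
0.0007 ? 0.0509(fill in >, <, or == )<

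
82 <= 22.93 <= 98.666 False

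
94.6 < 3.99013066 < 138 False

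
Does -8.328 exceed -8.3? No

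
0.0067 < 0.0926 True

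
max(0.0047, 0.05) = 0.05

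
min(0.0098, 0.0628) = 0.0098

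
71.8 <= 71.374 False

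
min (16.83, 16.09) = 16.09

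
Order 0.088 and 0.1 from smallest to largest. 0.088, 0.1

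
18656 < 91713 True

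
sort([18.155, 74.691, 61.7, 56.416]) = [18.155, 56.416, 61.7, 74.691]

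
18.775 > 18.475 True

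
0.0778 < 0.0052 False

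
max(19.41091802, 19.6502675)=19.6502675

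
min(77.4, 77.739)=77.4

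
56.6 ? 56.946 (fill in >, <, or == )<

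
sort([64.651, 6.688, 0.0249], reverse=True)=[64.651, 6.688, 0.0249]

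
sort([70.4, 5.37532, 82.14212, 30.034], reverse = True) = [82.14212, 70.4, 30.034, 5.37532]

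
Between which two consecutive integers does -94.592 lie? -95 and -94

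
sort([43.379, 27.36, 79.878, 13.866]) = [13.866, 27.36, 43.379, 79.878]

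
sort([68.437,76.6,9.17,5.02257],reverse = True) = [76.6,68.437,9.17,5.02257]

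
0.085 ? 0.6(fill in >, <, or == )<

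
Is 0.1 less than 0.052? No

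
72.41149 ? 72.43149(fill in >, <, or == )<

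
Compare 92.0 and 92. They are equal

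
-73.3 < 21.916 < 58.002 True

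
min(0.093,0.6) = 0.093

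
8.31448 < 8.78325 True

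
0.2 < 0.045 False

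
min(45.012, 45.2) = 45.012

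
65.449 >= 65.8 False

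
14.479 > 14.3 True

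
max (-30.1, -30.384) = -30.1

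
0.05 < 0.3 True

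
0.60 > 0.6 False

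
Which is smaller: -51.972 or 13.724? -51.972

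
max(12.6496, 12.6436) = 12.6496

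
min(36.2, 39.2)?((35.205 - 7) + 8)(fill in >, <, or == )<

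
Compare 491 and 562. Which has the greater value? 562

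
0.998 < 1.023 True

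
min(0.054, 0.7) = 0.054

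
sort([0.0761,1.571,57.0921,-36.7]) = [-36.7,0.0761,1.571,57.0921]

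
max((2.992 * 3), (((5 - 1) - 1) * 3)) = 9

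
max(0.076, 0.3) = 0.3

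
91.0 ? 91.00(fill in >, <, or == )==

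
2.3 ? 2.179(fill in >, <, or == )>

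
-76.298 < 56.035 True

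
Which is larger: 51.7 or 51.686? 51.7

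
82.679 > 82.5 True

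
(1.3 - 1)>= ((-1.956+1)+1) True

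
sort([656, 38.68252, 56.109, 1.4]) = [1.4, 38.68252, 56.109, 656]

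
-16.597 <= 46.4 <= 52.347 True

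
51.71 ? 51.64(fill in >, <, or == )>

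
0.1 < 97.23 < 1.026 False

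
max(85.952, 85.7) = 85.952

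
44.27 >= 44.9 False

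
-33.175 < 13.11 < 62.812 True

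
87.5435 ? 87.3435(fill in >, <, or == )>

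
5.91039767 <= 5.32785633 False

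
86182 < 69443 False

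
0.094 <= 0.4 True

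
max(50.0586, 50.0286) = 50.0586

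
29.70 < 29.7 False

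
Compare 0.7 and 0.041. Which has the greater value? 0.7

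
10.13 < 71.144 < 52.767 False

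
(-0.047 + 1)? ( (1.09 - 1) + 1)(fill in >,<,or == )<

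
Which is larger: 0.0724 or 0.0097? 0.0724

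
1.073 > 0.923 True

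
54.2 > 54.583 False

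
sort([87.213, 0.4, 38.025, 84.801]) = [0.4, 38.025, 84.801, 87.213]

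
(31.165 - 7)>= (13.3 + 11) False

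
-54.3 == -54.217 False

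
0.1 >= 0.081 True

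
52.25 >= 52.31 False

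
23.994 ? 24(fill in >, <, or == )<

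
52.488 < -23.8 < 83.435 False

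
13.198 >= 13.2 False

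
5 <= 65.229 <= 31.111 False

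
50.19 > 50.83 False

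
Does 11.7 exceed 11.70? No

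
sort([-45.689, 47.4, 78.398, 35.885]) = [-45.689, 35.885, 47.4, 78.398]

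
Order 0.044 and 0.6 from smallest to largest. 0.044, 0.6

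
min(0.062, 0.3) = 0.062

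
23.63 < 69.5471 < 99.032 True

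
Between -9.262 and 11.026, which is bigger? 11.026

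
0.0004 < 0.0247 True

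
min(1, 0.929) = 0.929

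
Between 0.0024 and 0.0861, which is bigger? 0.0861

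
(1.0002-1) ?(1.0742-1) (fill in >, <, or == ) <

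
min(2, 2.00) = 2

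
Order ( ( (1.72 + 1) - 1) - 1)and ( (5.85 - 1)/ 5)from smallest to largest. ( ( (1.72 + 1) - 1) - 1),( (5.85 - 1)/ 5)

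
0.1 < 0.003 False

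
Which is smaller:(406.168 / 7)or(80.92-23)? (80.92-23)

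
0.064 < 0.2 True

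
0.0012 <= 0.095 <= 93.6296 True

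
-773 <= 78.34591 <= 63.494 False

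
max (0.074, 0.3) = 0.3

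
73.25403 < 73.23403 False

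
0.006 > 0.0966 False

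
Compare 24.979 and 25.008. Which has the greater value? 25.008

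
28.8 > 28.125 True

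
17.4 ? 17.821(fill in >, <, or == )<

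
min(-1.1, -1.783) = -1.783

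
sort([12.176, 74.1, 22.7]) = [12.176, 22.7, 74.1]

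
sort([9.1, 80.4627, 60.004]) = [9.1, 60.004, 80.4627]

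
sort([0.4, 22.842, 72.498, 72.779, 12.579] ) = [0.4, 12.579, 22.842, 72.498, 72.779]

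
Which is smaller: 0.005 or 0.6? 0.005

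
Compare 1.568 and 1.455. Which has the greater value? 1.568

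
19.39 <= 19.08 False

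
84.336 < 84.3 False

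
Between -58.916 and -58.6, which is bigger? -58.6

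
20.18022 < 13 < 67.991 False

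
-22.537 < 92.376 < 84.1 False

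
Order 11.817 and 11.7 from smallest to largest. 11.7,11.817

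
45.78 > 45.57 True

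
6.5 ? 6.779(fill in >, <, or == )<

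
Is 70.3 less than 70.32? Yes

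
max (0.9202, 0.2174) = 0.9202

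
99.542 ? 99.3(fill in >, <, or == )>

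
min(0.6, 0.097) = 0.097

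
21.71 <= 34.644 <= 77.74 True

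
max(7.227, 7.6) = 7.6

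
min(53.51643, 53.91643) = 53.51643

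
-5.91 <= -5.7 True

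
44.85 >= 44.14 True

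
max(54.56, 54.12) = 54.56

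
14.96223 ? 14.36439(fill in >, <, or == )>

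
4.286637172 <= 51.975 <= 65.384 True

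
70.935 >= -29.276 True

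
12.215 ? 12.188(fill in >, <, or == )>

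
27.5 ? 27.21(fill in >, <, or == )>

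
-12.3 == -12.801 False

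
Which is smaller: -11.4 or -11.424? -11.424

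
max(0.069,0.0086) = 0.069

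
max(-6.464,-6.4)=-6.4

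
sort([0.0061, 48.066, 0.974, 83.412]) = [0.0061, 0.974, 48.066, 83.412]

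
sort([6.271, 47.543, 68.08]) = [6.271, 47.543, 68.08]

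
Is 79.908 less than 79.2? No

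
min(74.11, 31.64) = 31.64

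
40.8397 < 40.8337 False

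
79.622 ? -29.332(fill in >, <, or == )>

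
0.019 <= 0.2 True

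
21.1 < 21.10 False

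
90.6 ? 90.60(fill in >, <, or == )==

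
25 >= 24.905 True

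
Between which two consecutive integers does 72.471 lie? 72 and 73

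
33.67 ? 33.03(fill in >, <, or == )>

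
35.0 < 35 False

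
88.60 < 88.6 False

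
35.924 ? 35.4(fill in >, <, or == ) >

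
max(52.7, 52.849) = 52.849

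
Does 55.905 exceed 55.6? Yes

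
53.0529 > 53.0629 False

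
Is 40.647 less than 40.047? No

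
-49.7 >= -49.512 False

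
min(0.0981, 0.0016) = 0.0016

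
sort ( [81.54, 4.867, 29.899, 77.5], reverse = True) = [81.54, 77.5, 29.899, 4.867]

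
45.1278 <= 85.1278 True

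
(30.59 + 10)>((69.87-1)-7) False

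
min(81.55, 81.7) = 81.55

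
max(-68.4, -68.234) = -68.234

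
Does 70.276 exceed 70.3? No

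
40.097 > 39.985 True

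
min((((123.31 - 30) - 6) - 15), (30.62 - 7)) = 23.62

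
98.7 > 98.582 True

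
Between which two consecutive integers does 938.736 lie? 938 and 939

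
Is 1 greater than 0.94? Yes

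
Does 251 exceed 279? No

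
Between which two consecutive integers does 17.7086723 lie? 17 and 18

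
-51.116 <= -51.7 False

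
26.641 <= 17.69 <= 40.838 False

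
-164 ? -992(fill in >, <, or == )>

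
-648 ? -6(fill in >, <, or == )<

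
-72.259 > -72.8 True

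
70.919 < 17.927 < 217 False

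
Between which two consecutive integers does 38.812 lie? 38 and 39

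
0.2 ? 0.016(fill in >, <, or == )>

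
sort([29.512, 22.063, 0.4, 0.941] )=[0.4, 0.941, 22.063, 29.512]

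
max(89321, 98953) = 98953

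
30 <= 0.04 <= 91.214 False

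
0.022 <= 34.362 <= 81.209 True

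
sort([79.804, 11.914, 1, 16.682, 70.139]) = [1, 11.914, 16.682, 70.139, 79.804]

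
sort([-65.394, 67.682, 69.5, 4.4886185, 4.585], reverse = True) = [69.5, 67.682, 4.585, 4.4886185, -65.394]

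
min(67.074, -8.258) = -8.258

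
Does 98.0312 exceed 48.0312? Yes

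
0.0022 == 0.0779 False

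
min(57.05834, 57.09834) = 57.05834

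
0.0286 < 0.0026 False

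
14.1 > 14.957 False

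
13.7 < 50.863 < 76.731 True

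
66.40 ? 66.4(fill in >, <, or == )==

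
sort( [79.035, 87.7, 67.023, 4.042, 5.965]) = [4.042, 5.965, 67.023, 79.035, 87.7]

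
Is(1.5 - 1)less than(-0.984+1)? No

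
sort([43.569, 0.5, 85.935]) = [0.5, 43.569, 85.935]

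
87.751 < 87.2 False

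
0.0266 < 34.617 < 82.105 True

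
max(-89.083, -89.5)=-89.083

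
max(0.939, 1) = 1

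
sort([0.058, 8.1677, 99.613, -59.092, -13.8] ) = [-59.092, -13.8, 0.058, 8.1677, 99.613]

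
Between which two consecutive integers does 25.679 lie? 25 and 26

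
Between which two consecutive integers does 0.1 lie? 0 and 1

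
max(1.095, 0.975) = 1.095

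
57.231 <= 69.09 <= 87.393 True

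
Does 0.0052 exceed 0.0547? No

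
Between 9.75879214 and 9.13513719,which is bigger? 9.75879214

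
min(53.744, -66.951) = -66.951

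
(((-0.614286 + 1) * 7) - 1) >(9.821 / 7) True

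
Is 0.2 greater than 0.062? Yes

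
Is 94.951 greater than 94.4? Yes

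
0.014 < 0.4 True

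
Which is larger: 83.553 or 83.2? 83.553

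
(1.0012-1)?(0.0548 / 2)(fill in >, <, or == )<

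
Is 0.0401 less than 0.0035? No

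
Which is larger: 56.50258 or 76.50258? 76.50258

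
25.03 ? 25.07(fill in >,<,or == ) <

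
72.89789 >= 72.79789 True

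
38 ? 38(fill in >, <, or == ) ==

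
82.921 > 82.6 True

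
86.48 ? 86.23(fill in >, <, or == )>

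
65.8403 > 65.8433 False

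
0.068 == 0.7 False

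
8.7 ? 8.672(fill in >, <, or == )>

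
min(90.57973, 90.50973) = 90.50973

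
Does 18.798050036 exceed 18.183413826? Yes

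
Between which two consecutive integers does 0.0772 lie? 0 and 1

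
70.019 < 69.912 False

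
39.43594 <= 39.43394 False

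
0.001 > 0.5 False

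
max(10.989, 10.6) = 10.989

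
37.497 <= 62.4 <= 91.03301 True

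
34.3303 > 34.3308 False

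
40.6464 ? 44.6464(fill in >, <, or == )<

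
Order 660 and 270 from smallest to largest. 270, 660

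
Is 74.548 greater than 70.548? Yes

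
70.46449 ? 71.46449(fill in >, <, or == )<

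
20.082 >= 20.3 False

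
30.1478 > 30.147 True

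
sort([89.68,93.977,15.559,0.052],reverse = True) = [93.977,89.68,15.559,0.052]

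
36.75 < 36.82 True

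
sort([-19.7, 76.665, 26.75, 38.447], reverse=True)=[76.665, 38.447, 26.75, -19.7]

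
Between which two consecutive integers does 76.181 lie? 76 and 77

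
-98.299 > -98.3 True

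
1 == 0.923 False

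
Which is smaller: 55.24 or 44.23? 44.23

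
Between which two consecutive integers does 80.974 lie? 80 and 81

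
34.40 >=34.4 True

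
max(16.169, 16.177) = 16.177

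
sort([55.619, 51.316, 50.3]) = [50.3, 51.316, 55.619]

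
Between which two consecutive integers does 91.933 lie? 91 and 92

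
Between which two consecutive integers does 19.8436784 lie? 19 and 20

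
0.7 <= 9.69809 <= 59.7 True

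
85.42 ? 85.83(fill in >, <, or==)<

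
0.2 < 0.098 False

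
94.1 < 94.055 False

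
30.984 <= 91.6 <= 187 True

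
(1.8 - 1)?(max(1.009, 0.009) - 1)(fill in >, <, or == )>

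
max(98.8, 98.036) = 98.8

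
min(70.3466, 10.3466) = 10.3466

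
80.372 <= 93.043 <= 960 True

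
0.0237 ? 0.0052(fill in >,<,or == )>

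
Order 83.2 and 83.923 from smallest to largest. 83.2, 83.923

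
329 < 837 True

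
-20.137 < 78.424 True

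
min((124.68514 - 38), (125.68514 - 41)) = 84.68514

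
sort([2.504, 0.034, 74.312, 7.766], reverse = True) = [74.312, 7.766, 2.504, 0.034]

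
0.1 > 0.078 True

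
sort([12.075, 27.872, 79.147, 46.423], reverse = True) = [79.147, 46.423, 27.872, 12.075]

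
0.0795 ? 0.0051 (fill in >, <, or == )>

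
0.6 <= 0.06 False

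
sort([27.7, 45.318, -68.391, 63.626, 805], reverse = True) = [805, 63.626, 45.318, 27.7, -68.391]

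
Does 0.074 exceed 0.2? No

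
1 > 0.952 True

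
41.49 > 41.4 True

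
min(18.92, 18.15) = 18.15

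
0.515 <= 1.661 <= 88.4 True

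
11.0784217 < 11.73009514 True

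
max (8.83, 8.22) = 8.83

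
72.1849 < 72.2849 True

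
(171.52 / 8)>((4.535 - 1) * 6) True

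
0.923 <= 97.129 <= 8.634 False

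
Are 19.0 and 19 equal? Yes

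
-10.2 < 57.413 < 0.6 False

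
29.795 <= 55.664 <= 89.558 True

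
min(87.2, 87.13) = 87.13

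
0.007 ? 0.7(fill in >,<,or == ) <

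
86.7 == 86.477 False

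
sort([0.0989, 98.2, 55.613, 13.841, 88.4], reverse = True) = [98.2, 88.4, 55.613, 13.841, 0.0989]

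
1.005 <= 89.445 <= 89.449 True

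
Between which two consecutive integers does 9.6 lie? 9 and 10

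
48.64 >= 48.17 True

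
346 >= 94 True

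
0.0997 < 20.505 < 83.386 True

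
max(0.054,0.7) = 0.7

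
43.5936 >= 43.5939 False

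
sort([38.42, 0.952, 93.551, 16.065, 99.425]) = [0.952, 16.065, 38.42, 93.551, 99.425]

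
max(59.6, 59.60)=59.60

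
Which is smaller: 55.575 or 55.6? 55.575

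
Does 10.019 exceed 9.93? Yes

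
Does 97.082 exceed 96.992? Yes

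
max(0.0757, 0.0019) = 0.0757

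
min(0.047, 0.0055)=0.0055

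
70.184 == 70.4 False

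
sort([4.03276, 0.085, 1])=[0.085, 1, 4.03276]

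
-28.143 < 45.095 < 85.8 True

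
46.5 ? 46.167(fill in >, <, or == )>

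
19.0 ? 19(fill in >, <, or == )==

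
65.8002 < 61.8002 False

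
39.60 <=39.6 True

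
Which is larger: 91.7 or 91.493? 91.7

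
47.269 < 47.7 True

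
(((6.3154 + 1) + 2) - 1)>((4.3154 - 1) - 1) True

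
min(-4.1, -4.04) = -4.1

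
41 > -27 True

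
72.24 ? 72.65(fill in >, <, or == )<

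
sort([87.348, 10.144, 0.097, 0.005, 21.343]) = [0.005, 0.097, 10.144, 21.343, 87.348]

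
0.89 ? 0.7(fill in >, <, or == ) >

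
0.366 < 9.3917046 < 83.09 True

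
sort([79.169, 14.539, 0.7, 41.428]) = [0.7, 14.539, 41.428, 79.169]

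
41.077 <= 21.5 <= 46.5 False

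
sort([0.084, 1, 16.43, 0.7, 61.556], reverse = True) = [61.556, 16.43, 1, 0.7, 0.084]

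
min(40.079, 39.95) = 39.95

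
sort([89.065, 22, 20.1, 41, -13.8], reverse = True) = [89.065, 41, 22, 20.1, -13.8]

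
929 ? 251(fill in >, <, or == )>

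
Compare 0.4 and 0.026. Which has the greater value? 0.4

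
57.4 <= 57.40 True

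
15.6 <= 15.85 True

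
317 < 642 True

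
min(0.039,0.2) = 0.039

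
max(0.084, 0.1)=0.1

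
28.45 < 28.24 False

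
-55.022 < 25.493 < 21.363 False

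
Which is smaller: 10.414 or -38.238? -38.238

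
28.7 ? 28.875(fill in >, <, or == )<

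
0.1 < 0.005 False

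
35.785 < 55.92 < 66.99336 True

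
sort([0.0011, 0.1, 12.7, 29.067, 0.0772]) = [0.0011, 0.0772, 0.1, 12.7, 29.067]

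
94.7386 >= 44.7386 True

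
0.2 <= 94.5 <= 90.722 False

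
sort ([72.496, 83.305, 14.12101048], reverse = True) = [83.305, 72.496, 14.12101048]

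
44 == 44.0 True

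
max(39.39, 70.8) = 70.8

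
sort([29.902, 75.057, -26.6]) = [-26.6, 29.902, 75.057]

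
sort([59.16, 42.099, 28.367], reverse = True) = [59.16, 42.099, 28.367]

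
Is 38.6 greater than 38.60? No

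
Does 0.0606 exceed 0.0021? Yes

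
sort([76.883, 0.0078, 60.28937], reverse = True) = [76.883, 60.28937, 0.0078]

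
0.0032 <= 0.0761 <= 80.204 True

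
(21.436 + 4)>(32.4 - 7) True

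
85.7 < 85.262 False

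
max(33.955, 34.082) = 34.082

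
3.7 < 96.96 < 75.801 False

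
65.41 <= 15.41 False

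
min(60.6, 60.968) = 60.6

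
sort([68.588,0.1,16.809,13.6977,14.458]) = [0.1,13.6977,14.458,16.809,68.588]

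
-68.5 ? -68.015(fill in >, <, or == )<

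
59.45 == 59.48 False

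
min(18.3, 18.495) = 18.3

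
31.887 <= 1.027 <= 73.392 False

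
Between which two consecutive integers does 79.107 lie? 79 and 80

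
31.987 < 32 True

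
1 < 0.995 False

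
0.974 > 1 False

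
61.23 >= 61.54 False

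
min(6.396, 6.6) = 6.396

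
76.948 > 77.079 False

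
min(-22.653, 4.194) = -22.653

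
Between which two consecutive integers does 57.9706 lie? 57 and 58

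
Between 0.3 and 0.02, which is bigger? 0.3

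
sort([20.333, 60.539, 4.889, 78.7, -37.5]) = [-37.5, 4.889, 20.333, 60.539, 78.7]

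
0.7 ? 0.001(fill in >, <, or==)>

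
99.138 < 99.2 True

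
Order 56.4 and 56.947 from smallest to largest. 56.4, 56.947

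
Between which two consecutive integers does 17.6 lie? 17 and 18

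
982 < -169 False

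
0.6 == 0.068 False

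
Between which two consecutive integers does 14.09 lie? 14 and 15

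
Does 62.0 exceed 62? No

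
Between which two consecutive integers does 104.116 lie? 104 and 105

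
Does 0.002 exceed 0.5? No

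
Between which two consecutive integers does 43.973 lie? 43 and 44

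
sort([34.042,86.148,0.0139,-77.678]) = [-77.678,0.0139,34.042,86.148]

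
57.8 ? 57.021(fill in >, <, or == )>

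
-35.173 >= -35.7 True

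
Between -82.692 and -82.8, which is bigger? -82.692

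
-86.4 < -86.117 True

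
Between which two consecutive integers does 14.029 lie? 14 and 15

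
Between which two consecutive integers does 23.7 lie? 23 and 24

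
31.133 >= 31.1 True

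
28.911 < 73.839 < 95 True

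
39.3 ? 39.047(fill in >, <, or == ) >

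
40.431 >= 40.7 False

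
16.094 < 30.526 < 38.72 True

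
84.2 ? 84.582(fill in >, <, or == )<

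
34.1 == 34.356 False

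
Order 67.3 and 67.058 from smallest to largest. 67.058, 67.3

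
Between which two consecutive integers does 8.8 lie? 8 and 9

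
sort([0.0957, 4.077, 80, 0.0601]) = [0.0601, 0.0957, 4.077, 80]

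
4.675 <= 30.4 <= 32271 True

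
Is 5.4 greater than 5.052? Yes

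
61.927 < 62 True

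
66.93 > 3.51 True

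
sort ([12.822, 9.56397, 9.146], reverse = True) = [12.822, 9.56397, 9.146]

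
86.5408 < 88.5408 True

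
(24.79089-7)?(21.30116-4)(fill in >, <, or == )>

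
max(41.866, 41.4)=41.866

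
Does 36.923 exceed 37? No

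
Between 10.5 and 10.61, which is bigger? 10.61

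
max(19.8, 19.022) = 19.8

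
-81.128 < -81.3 False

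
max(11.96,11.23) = 11.96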